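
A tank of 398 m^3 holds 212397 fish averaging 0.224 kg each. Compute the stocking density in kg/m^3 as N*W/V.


Total biomass = 212397 fish * 0.224 kg = 47576.928 kg
Density = total biomass / volume = 47576.928 / 398 = 119.54 kg/m^3

119.54 kg/m^3


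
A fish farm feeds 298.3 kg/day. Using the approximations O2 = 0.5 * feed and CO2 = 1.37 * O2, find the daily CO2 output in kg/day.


O2 = 298.3 * 0.5 = 149.15
CO2 = 149.15 * 1.37 = 204.3355

204.3355 kg/day


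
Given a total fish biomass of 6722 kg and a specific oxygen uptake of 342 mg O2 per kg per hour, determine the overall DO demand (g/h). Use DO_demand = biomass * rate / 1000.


Total O2 consumption (mg/h) = 6722 kg * 342 mg/(kg*h) = 2298924 mg/h
Convert to g/h: 2298924 / 1000 = 2298.924 g/h

2298.924 g/h


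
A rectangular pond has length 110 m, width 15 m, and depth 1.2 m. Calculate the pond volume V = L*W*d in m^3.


Base area = L * W = 110 * 15 = 1650 m^2
Volume = area * depth = 1650 * 1.2 = 1980 m^3

1980 m^3


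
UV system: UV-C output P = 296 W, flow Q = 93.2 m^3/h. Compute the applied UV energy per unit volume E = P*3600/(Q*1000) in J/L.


Energy delivered per hour = 296 W * 3600 s = 1065600 J/h
Volume treated per hour = 93.2 m^3/h * 1000 = 93200 L/h
dose = 1065600 / 93200 = 11.4335 J/L

11.4335 J/L


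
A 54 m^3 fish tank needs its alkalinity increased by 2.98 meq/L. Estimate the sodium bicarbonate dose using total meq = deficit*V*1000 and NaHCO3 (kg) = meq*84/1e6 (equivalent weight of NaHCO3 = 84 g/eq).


Tank volume in L = 54 m^3 * 1000 = 54000 L
Total meq required = 2.98 meq/L * 54000 L = 160920 meq
NaHCO3 mass = 160920 meq * 84 mg/meq / 1e6 = 13.5173 kg

13.5173 kg


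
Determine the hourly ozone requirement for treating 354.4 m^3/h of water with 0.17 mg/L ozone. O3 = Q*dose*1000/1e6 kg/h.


O3 demand (mg/h) = Q * dose * 1000 = 354.4 * 0.17 * 1000 = 60248 mg/h
Convert mg to kg: 60248 / 1e6 = 0.060248 kg/h

0.060248 kg/h


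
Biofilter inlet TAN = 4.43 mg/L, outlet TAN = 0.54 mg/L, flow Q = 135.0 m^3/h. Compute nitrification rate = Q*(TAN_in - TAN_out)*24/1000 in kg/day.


Concentration drop: TAN_in - TAN_out = 4.43 - 0.54 = 3.89 mg/L
Hourly TAN removed = Q * dTAN = 135.0 m^3/h * 3.89 mg/L = 525.15 g/h  (m^3/h * mg/L = g/h)
Daily TAN removed = 525.15 * 24 = 12603.6 g/day
Convert to kg/day: 12603.6 / 1000 = 12.6036 kg/day

12.6036 kg/day


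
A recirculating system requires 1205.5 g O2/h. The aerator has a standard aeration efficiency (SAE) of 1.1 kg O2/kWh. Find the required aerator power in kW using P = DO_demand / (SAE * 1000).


SAE in g O2/kWh = 1.1 * 1000 = 1100 g/kWh
P = DO_demand / SAE_g = 1205.5 / 1100 = 1.09591 kW

1.09591 kW


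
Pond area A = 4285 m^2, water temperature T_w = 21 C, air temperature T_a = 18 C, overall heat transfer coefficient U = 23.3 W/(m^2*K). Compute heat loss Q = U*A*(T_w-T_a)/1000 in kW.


Temperature difference dT = 21 - 18 = 3 K
Heat loss (W) = U * A * dT = 23.3 * 4285 * 3 = 299521.5 W
Convert to kW: 299521.5 / 1000 = 299.5215 kW

299.5215 kW


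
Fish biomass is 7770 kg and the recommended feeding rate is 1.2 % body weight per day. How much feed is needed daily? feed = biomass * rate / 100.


Feeding rate fraction = 1.2% / 100 = 0.012
Daily feed = 7770 kg * 0.012 = 93.24 kg/day

93.24 kg/day


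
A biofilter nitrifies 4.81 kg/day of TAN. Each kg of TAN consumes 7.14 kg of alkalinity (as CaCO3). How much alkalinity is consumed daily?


Alkalinity factor: 7.14 kg CaCO3 consumed per kg TAN nitrified
alk = 4.81 kg TAN * 7.14 = 34.3434 kg CaCO3/day

34.3434 kg CaCO3/day


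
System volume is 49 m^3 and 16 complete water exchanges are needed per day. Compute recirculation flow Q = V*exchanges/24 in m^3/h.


Daily recirculation volume = 49 m^3 * 16 = 784 m^3/day
Flow rate Q = daily volume / 24 h = 784 / 24 = 32.6667 m^3/h

32.6667 m^3/h


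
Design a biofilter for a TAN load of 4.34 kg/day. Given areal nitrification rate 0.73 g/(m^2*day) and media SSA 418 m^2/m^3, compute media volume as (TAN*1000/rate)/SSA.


A = 4.34*1000 / 0.73 = 5945.2055 m^2
V = 5945.2055 / 418 = 14.223

14.223 m^3


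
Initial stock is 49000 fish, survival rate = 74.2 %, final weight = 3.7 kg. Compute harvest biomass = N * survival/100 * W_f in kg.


Survivors = 49000 * 74.2/100 = 36358 fish
Harvest biomass = survivors * W_f = 36358 * 3.7 = 134524.6 kg

134524.6 kg


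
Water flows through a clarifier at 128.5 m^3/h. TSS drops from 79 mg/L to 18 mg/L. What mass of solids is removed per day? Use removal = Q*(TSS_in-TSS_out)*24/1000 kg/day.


Concentration drop: TSS_in - TSS_out = 79 - 18 = 61 mg/L
Hourly solids removed = Q * dTSS = 128.5 m^3/h * 61 mg/L = 7838.5 g/h  (m^3/h * mg/L = g/h)
Daily solids removed = 7838.5 * 24 = 188124 g/day
Convert g to kg: 188124 / 1000 = 188.124 kg/day

188.124 kg/day


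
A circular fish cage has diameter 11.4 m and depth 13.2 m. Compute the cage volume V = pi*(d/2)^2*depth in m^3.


r = d/2 = 11.4/2 = 5.7 m
Base area = pi*r^2 = pi*5.7^2 = 102.07035 m^2
Volume = 102.07035 * 13.2 = 1347.33 m^3

1347.33 m^3


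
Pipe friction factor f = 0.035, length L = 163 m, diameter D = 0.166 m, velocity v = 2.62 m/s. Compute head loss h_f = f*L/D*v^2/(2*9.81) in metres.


v^2 = 2.62^2 = 6.8644 m^2/s^2
L/D = 163/0.166 = 981.92771
h_f = f*(L/D)*v^2/(2g) = 0.035 * 981.92771 * 6.8644 / 19.62 = 12.0241 m

12.0241 m


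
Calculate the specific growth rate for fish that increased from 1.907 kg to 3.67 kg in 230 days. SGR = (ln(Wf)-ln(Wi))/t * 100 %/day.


ln(W_f) = ln(3.67) = 1.3001917
ln(W_i) = ln(1.907) = 0.64553133
ln(W_f) - ln(W_i) = 1.3001917 - 0.64553133 = 0.65466037
SGR = 0.65466037 / 230 * 100 = 0.284635 %/day

0.284635 %/day


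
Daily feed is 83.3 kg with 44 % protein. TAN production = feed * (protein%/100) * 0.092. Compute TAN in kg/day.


Protein in feed = 83.3 * 44/100 = 36.652 kg/day
TAN = protein * 0.092 = 36.652 * 0.092 = 3.371984 kg/day

3.371984 kg/day


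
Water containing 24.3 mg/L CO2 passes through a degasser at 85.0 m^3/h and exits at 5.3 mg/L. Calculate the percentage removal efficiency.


CO2_out / CO2_in = 5.3 / 24.3 = 0.218107
Fraction remaining = 0.218107
efficiency = (1 - 0.218107) * 100 = 78.1893 %

78.1893 %


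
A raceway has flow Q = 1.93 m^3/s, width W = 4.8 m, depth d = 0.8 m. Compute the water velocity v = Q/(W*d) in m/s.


Cross-sectional area = W * d = 4.8 * 0.8 = 3.84 m^2
Velocity = Q / A = 1.93 / 3.84 = 0.502604 m/s

0.502604 m/s


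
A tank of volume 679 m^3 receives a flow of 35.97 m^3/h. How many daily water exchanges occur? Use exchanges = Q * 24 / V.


Daily flow volume = 35.97 m^3/h * 24 h = 863.28 m^3/day
Exchanges = daily flow / tank volume = 863.28 / 679 = 1.2714 exchanges/day

1.2714 exchanges/day


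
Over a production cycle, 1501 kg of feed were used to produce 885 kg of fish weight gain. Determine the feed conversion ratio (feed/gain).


FCR = feed consumed / weight gained
FCR = 1501 kg / 885 kg = 1.69605

1.69605


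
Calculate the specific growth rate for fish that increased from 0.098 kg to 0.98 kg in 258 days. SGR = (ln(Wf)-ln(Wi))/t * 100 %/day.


ln(W_f) = ln(0.98) = -0.020202707
ln(W_i) = ln(0.098) = -2.3227878
ln(W_f) - ln(W_i) = -0.020202707 - -2.3227878 = 2.3025851
SGR = 2.3025851 / 258 * 100 = 0.892475 %/day

0.892475 %/day


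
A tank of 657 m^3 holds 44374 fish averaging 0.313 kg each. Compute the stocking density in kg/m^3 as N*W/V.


Total biomass = 44374 fish * 0.313 kg = 13889.062 kg
Density = total biomass / volume = 13889.062 / 657 = 21.1401 kg/m^3

21.1401 kg/m^3


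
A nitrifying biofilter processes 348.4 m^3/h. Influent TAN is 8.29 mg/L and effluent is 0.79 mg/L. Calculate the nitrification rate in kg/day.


Concentration drop: TAN_in - TAN_out = 8.29 - 0.79 = 7.5 mg/L
Hourly TAN removed = Q * dTAN = 348.4 m^3/h * 7.5 mg/L = 2613 g/h  (m^3/h * mg/L = g/h)
Daily TAN removed = 2613 * 24 = 62712 g/day
Convert to kg/day: 62712 / 1000 = 62.712 kg/day

62.712 kg/day


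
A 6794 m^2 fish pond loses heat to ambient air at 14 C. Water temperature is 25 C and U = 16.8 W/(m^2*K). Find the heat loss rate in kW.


Temperature difference dT = 25 - 14 = 11 K
Heat loss (W) = U * A * dT = 16.8 * 6794 * 11 = 1255531.2 W
Convert to kW: 1255531.2 / 1000 = 1255.5312 kW

1255.5312 kW


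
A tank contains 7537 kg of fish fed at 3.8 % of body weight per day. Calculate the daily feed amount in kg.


Feeding rate fraction = 3.8% / 100 = 0.038
Daily feed = 7537 kg * 0.038 = 286.406 kg/day

286.406 kg/day


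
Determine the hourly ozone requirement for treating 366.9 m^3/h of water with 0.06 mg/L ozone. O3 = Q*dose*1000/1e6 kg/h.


O3 demand (mg/h) = Q * dose * 1000 = 366.9 * 0.06 * 1000 = 22014 mg/h
Convert mg to kg: 22014 / 1e6 = 0.022014 kg/h

0.022014 kg/h


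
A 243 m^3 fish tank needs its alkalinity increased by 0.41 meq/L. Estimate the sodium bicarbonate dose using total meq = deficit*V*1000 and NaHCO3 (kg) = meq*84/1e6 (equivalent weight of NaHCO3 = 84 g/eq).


Tank volume in L = 243 m^3 * 1000 = 243000 L
Total meq required = 0.41 meq/L * 243000 L = 99630 meq
NaHCO3 mass = 99630 meq * 84 mg/meq / 1e6 = 8.36892 kg

8.36892 kg


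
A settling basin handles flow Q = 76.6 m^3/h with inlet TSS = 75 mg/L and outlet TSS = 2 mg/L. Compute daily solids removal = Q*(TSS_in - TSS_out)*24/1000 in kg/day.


Concentration drop: TSS_in - TSS_out = 75 - 2 = 73 mg/L
Hourly solids removed = Q * dTSS = 76.6 m^3/h * 73 mg/L = 5591.8 g/h  (m^3/h * mg/L = g/h)
Daily solids removed = 5591.8 * 24 = 134203.2 g/day
Convert g to kg: 134203.2 / 1000 = 134.2032 kg/day

134.2032 kg/day


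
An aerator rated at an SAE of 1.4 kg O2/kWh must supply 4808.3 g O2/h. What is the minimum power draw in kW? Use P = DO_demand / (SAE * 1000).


SAE in g O2/kWh = 1.4 * 1000 = 1400 g/kWh
P = DO_demand / SAE_g = 4808.3 / 1400 = 3.4345 kW

3.4345 kW


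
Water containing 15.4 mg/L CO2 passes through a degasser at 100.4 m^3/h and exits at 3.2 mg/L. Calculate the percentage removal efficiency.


CO2_out / CO2_in = 3.2 / 15.4 = 0.20779221
Fraction remaining = 0.20779221
efficiency = (1 - 0.20779221) * 100 = 79.2208 %

79.2208 %


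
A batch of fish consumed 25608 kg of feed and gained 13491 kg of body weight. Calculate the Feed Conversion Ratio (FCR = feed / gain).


FCR = feed consumed / weight gained
FCR = 25608 kg / 13491 kg = 1.89815

1.89815


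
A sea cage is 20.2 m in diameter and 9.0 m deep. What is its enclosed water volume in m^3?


r = d/2 = 20.2/2 = 10.1 m
Base area = pi*r^2 = pi*10.1^2 = 320.47387 m^2
Volume = 320.47387 * 9.0 = 2884.26 m^3

2884.26 m^3


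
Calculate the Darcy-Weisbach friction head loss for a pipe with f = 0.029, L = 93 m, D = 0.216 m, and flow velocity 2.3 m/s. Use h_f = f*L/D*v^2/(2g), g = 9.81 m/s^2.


v^2 = 2.3^2 = 5.29 m^2/s^2
L/D = 93/0.216 = 430.55556
h_f = f*(L/D)*v^2/(2g) = 0.029 * 430.55556 * 5.29 / 19.62 = 3.36654 m

3.36654 m


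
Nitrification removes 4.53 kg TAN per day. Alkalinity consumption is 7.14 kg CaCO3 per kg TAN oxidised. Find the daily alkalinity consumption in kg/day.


Alkalinity factor: 7.14 kg CaCO3 consumed per kg TAN nitrified
alk = 4.53 kg TAN * 7.14 = 32.3442 kg CaCO3/day

32.3442 kg CaCO3/day


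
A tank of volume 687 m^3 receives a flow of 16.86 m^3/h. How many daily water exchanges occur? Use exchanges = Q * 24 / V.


Daily flow volume = 16.86 m^3/h * 24 h = 404.64 m^3/day
Exchanges = daily flow / tank volume = 404.64 / 687 = 0.588996 exchanges/day

0.588996 exchanges/day


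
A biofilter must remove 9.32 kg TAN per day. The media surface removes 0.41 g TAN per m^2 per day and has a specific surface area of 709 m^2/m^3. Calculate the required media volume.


A = 9.32*1000 / 0.41 = 22731.707 m^2
V = 22731.707 / 709 = 32.0616

32.0616 m^3


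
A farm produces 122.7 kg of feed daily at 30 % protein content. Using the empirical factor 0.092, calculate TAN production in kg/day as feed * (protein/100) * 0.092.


Protein in feed = 122.7 * 30/100 = 36.81 kg/day
TAN = protein * 0.092 = 36.81 * 0.092 = 3.38652 kg/day

3.38652 kg/day


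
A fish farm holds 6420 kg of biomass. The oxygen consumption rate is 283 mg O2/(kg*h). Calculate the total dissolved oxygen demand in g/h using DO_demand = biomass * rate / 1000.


Total O2 consumption (mg/h) = 6420 kg * 283 mg/(kg*h) = 1816860 mg/h
Convert to g/h: 1816860 / 1000 = 1816.86 g/h

1816.86 g/h


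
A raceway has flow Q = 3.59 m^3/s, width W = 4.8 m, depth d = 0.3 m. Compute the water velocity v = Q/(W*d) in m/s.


Cross-sectional area = W * d = 4.8 * 0.3 = 1.44 m^2
Velocity = Q / A = 3.59 / 1.44 = 2.49306 m/s

2.49306 m/s


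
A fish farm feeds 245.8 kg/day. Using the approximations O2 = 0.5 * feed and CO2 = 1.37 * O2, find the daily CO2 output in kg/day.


O2 = 245.8 * 0.5 = 122.9
CO2 = 122.9 * 1.37 = 168.373

168.373 kg/day


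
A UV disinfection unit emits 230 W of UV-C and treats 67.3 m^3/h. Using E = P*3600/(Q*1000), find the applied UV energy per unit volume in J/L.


Energy delivered per hour = 230 W * 3600 s = 828000 J/h
Volume treated per hour = 67.3 m^3/h * 1000 = 67300 L/h
dose = 828000 / 67300 = 12.3031 J/L

12.3031 J/L


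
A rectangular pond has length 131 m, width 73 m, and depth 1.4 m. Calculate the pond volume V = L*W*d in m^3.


Base area = L * W = 131 * 73 = 9563 m^2
Volume = area * depth = 9563 * 1.4 = 13388.2 m^3

13388.2 m^3


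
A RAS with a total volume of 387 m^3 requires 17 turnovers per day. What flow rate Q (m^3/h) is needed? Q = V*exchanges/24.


Daily recirculation volume = 387 m^3 * 17 = 6579 m^3/day
Flow rate Q = daily volume / 24 h = 6579 / 24 = 274.125 m^3/h

274.125 m^3/h


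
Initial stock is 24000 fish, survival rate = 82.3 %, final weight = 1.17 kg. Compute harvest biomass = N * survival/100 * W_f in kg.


Survivors = 24000 * 82.3/100 = 19752 fish
Harvest biomass = survivors * W_f = 19752 * 1.17 = 23109.84 kg

23109.84 kg


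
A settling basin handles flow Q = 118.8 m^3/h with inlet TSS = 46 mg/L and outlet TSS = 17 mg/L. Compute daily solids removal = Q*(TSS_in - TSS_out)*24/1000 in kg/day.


Concentration drop: TSS_in - TSS_out = 46 - 17 = 29 mg/L
Hourly solids removed = Q * dTSS = 118.8 m^3/h * 29 mg/L = 3445.2 g/h  (m^3/h * mg/L = g/h)
Daily solids removed = 3445.2 * 24 = 82684.8 g/day
Convert g to kg: 82684.8 / 1000 = 82.6848 kg/day

82.6848 kg/day


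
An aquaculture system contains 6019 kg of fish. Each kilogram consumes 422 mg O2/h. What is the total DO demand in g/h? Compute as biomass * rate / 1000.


Total O2 consumption (mg/h) = 6019 kg * 422 mg/(kg*h) = 2540018 mg/h
Convert to g/h: 2540018 / 1000 = 2540.018 g/h

2540.018 g/h


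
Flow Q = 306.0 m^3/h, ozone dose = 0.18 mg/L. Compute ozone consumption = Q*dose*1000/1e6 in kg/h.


O3 demand (mg/h) = Q * dose * 1000 = 306.0 * 0.18 * 1000 = 55080 mg/h
Convert mg to kg: 55080 / 1e6 = 0.05508 kg/h

0.05508 kg/h


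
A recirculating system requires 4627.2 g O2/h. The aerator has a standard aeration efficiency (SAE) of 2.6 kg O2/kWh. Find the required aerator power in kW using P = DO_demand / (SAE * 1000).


SAE in g O2/kWh = 2.6 * 1000 = 2600 g/kWh
P = DO_demand / SAE_g = 4627.2 / 2600 = 1.77969 kW

1.77969 kW


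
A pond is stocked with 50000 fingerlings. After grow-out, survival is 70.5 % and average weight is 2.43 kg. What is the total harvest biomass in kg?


Survivors = 50000 * 70.5/100 = 35250 fish
Harvest biomass = survivors * W_f = 35250 * 2.43 = 85657.5 kg

85657.5 kg


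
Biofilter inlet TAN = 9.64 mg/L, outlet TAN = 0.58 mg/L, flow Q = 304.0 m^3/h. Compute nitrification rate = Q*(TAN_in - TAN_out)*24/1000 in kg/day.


Concentration drop: TAN_in - TAN_out = 9.64 - 0.58 = 9.06 mg/L
Hourly TAN removed = Q * dTAN = 304.0 m^3/h * 9.06 mg/L = 2754.24 g/h  (m^3/h * mg/L = g/h)
Daily TAN removed = 2754.24 * 24 = 66101.76 g/day
Convert to kg/day: 66101.76 / 1000 = 66.10176 kg/day

66.10176 kg/day


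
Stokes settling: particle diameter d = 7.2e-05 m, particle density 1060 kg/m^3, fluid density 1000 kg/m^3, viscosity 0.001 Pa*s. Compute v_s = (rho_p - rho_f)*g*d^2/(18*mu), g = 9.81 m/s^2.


Density difference: rho_p - rho_f = 1060 - 1000 = 60 kg/m^3
d^2 = (7.2e-05)^2 = 5.184e-09 m^2
Numerator = (rho_p - rho_f) * g * d^2 = 60 * 9.81 * 5.184e-09 = 3.0513024e-06
Denominator = 18 * mu = 18 * 0.001 = 0.018
v_s = 3.0513024e-06 / 0.018 = 1.69517e-04 m/s
Check: Re = rho_f * v_s * d / mu = 1000 * 1.69517e-04 * 7.2e-05 / 0.001 = 0.0122 < 1, so Stokes' law applies.

1.69517e-04 m/s


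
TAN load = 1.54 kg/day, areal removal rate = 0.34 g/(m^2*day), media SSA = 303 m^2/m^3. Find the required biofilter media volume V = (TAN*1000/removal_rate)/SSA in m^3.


A = 1.54*1000 / 0.34 = 4529.4118 m^2
V = 4529.4118 / 303 = 14.9486

14.9486 m^3


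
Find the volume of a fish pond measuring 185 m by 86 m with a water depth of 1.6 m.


Base area = L * W = 185 * 86 = 15910 m^2
Volume = area * depth = 15910 * 1.6 = 25456 m^3

25456 m^3


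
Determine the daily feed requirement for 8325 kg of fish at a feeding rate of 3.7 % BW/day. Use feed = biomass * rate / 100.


Feeding rate fraction = 3.7% / 100 = 0.037
Daily feed = 8325 kg * 0.037 = 308.025 kg/day

308.025 kg/day


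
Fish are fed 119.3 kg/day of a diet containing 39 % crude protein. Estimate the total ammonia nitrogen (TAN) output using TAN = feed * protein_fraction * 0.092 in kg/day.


Protein in feed = 119.3 * 39/100 = 46.527 kg/day
TAN = protein * 0.092 = 46.527 * 0.092 = 4.280484 kg/day

4.280484 kg/day


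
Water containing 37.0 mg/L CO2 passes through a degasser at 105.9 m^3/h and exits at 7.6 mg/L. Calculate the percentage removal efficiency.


CO2_out / CO2_in = 7.6 / 37.0 = 0.20540541
Fraction remaining = 0.20540541
efficiency = (1 - 0.20540541) * 100 = 79.4595 %

79.4595 %


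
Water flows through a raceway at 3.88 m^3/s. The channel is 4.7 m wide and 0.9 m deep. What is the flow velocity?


Cross-sectional area = W * d = 4.7 * 0.9 = 4.23 m^2
Velocity = Q / A = 3.88 / 4.23 = 0.917258 m/s

0.917258 m/s


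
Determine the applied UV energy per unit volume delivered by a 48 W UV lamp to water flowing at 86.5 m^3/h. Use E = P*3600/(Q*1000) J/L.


Energy delivered per hour = 48 W * 3600 s = 172800 J/h
Volume treated per hour = 86.5 m^3/h * 1000 = 86500 L/h
dose = 172800 / 86500 = 1.99769 J/L

1.99769 J/L


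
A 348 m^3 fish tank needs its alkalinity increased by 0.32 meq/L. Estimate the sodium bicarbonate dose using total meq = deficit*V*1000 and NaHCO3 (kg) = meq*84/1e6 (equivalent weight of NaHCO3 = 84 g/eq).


Tank volume in L = 348 m^3 * 1000 = 348000 L
Total meq required = 0.32 meq/L * 348000 L = 111360 meq
NaHCO3 mass = 111360 meq * 84 mg/meq / 1e6 = 9.35424 kg

9.35424 kg


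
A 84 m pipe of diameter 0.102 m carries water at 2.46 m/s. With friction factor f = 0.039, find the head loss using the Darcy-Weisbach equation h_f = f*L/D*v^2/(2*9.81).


v^2 = 2.46^2 = 6.0516 m^2/s^2
L/D = 84/0.102 = 823.52941
h_f = f*(L/D)*v^2/(2g) = 0.039 * 823.52941 * 6.0516 / 19.62 = 9.90638 m

9.90638 m


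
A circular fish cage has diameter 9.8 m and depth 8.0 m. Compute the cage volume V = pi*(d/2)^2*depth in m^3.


r = d/2 = 9.8/2 = 4.9 m
Base area = pi*r^2 = pi*4.9^2 = 75.42964 m^2
Volume = 75.42964 * 8.0 = 603.437 m^3

603.437 m^3


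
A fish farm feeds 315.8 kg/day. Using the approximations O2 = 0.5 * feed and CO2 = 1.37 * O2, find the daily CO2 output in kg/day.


O2 = 315.8 * 0.5 = 157.9
CO2 = 157.9 * 1.37 = 216.323

216.323 kg/day


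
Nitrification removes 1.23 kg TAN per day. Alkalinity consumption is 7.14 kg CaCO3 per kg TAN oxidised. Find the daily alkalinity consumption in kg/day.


Alkalinity factor: 7.14 kg CaCO3 consumed per kg TAN nitrified
alk = 1.23 kg TAN * 7.14 = 8.7822 kg CaCO3/day

8.7822 kg CaCO3/day


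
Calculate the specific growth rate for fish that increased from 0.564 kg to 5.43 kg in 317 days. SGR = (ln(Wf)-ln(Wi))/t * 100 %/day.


ln(W_f) = ln(5.43) = 1.6919391
ln(W_i) = ln(0.564) = -0.57270103
ln(W_f) - ln(W_i) = 1.6919391 - -0.57270103 = 2.2646401
SGR = 2.2646401 / 317 * 100 = 0.714398 %/day

0.714398 %/day


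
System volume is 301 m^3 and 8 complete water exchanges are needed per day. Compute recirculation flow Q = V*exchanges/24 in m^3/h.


Daily recirculation volume = 301 m^3 * 8 = 2408 m^3/day
Flow rate Q = daily volume / 24 h = 2408 / 24 = 100.333 m^3/h

100.333 m^3/h


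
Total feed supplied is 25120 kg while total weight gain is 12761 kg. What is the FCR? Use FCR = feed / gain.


FCR = feed consumed / weight gained
FCR = 25120 kg / 12761 kg = 1.9685

1.9685


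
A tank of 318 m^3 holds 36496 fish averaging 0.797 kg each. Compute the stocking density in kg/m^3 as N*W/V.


Total biomass = 36496 fish * 0.797 kg = 29087.312 kg
Density = total biomass / volume = 29087.312 / 318 = 91.4695 kg/m^3

91.4695 kg/m^3


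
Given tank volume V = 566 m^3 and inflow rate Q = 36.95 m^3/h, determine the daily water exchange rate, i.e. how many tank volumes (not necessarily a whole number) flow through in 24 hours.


Daily flow volume = 36.95 m^3/h * 24 h = 886.8 m^3/day
Exchanges = daily flow / tank volume = 886.8 / 566 = 1.56678 exchanges/day

1.56678 exchanges/day


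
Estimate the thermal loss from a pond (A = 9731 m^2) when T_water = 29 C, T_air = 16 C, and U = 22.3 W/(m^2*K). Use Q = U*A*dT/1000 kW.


Temperature difference dT = 29 - 16 = 13 K
Heat loss (W) = U * A * dT = 22.3 * 9731 * 13 = 2821016.9 W
Convert to kW: 2821016.9 / 1000 = 2821.0169 kW

2821.0169 kW


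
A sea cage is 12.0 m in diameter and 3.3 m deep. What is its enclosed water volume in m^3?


r = d/2 = 12.0/2 = 6 m
Base area = pi*r^2 = pi*6^2 = 113.09734 m^2
Volume = 113.09734 * 3.3 = 373.221 m^3

373.221 m^3


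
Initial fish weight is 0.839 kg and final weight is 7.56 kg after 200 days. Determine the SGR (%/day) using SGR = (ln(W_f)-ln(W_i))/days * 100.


ln(W_f) = ln(7.56) = 2.0228712
ln(W_i) = ln(0.839) = -0.17554457
ln(W_f) - ln(W_i) = 2.0228712 - -0.17554457 = 2.1984158
SGR = 2.1984158 / 200 * 100 = 1.09921 %/day

1.09921 %/day


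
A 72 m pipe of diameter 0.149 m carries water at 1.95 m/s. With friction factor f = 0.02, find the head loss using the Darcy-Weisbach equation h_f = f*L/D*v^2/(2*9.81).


v^2 = 1.95^2 = 3.8025 m^2/s^2
L/D = 72/0.149 = 483.22148
h_f = f*(L/D)*v^2/(2g) = 0.02 * 483.22148 * 3.8025 / 19.62 = 1.87304 m

1.87304 m


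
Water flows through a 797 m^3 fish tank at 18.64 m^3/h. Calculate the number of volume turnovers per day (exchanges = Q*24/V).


Daily flow volume = 18.64 m^3/h * 24 h = 447.36 m^3/day
Exchanges = daily flow / tank volume = 447.36 / 797 = 0.561305 exchanges/day

0.561305 exchanges/day


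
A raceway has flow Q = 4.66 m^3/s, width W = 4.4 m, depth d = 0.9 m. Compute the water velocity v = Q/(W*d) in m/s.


Cross-sectional area = W * d = 4.4 * 0.9 = 3.96 m^2
Velocity = Q / A = 4.66 / 3.96 = 1.17677 m/s

1.17677 m/s


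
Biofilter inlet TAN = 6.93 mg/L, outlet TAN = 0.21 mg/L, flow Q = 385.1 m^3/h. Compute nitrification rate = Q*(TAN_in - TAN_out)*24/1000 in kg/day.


Concentration drop: TAN_in - TAN_out = 6.93 - 0.21 = 6.72 mg/L
Hourly TAN removed = Q * dTAN = 385.1 m^3/h * 6.72 mg/L = 2587.872 g/h  (m^3/h * mg/L = g/h)
Daily TAN removed = 2587.872 * 24 = 62108.928 g/day
Convert to kg/day: 62108.928 / 1000 = 62.108928 kg/day

62.108928 kg/day


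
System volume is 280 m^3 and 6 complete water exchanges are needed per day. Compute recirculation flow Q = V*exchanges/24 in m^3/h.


Daily recirculation volume = 280 m^3 * 6 = 1680 m^3/day
Flow rate Q = daily volume / 24 h = 1680 / 24 = 70 m^3/h

70 m^3/h


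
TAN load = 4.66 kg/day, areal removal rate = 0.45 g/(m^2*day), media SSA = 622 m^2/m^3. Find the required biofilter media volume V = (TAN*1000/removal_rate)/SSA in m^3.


A = 4.66*1000 / 0.45 = 10355.556 m^2
V = 10355.556 / 622 = 16.6488

16.6488 m^3


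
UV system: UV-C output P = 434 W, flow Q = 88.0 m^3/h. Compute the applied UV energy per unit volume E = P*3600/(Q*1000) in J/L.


Energy delivered per hour = 434 W * 3600 s = 1562400 J/h
Volume treated per hour = 88.0 m^3/h * 1000 = 88000 L/h
dose = 1562400 / 88000 = 17.7545 J/L

17.7545 J/L


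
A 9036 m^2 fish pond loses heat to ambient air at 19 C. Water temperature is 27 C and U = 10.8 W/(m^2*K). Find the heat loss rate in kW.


Temperature difference dT = 27 - 19 = 8 K
Heat loss (W) = U * A * dT = 10.8 * 9036 * 8 = 780710.4 W
Convert to kW: 780710.4 / 1000 = 780.7104 kW

780.7104 kW


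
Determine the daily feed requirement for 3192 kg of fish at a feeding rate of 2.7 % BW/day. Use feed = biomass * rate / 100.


Feeding rate fraction = 2.7% / 100 = 0.027
Daily feed = 3192 kg * 0.027 = 86.184 kg/day

86.184 kg/day


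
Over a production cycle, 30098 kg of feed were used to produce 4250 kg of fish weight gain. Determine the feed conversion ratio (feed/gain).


FCR = feed consumed / weight gained
FCR = 30098 kg / 4250 kg = 7.08188

7.08188


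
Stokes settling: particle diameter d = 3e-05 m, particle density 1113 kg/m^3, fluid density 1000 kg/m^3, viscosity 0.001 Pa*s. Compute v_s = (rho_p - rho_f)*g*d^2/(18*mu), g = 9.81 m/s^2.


Density difference: rho_p - rho_f = 1113 - 1000 = 113 kg/m^3
d^2 = (3e-05)^2 = 9e-10 m^2
Numerator = (rho_p - rho_f) * g * d^2 = 113 * 9.81 * 9e-10 = 9.97677e-07
Denominator = 18 * mu = 18 * 0.001 = 0.018
v_s = 9.97677e-07 / 0.018 = 5.54265e-05 m/s
Check: Re = rho_f * v_s * d / mu = 1000 * 5.54265e-05 * 3e-05 / 0.001 = 0.00166 < 1, so Stokes' law applies.

5.54265e-05 m/s


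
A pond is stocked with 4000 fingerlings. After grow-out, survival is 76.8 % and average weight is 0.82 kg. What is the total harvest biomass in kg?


Survivors = 4000 * 76.8/100 = 3072 fish
Harvest biomass = survivors * W_f = 3072 * 0.82 = 2519.04 kg

2519.04 kg


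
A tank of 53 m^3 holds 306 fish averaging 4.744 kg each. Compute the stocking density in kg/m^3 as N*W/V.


Total biomass = 306 fish * 4.744 kg = 1451.664 kg
Density = total biomass / volume = 1451.664 / 53 = 27.3899 kg/m^3

27.3899 kg/m^3


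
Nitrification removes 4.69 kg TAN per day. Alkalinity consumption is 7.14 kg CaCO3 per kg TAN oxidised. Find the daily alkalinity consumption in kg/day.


Alkalinity factor: 7.14 kg CaCO3 consumed per kg TAN nitrified
alk = 4.69 kg TAN * 7.14 = 33.4866 kg CaCO3/day

33.4866 kg CaCO3/day


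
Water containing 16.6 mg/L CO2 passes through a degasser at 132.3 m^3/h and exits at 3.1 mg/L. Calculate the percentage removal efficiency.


CO2_out / CO2_in = 3.1 / 16.6 = 0.18674699
Fraction remaining = 0.18674699
efficiency = (1 - 0.18674699) * 100 = 81.3253 %

81.3253 %


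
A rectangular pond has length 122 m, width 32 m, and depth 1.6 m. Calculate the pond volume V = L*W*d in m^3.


Base area = L * W = 122 * 32 = 3904 m^2
Volume = area * depth = 3904 * 1.6 = 6246.4 m^3

6246.4 m^3


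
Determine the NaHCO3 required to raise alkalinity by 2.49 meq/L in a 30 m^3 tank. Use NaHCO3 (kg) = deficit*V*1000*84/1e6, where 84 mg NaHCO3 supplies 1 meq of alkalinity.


Tank volume in L = 30 m^3 * 1000 = 30000 L
Total meq required = 2.49 meq/L * 30000 L = 74700 meq
NaHCO3 mass = 74700 meq * 84 mg/meq / 1e6 = 6.2748 kg

6.2748 kg


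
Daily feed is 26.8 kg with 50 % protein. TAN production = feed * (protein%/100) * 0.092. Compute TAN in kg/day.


Protein in feed = 26.8 * 50/100 = 13.4 kg/day
TAN = protein * 0.092 = 13.4 * 0.092 = 1.2328 kg/day

1.2328 kg/day


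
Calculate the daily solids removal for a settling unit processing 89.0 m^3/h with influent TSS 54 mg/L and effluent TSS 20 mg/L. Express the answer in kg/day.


Concentration drop: TSS_in - TSS_out = 54 - 20 = 34 mg/L
Hourly solids removed = Q * dTSS = 89.0 m^3/h * 34 mg/L = 3026 g/h  (m^3/h * mg/L = g/h)
Daily solids removed = 3026 * 24 = 72624 g/day
Convert g to kg: 72624 / 1000 = 72.624 kg/day

72.624 kg/day


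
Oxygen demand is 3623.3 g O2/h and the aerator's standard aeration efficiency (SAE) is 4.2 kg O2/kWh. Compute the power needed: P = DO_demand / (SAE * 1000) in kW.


SAE in g O2/kWh = 4.2 * 1000 = 4200 g/kWh
P = DO_demand / SAE_g = 3623.3 / 4200 = 0.86269 kW

0.86269 kW


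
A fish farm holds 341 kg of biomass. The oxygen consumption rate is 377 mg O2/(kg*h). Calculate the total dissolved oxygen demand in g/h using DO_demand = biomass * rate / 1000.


Total O2 consumption (mg/h) = 341 kg * 377 mg/(kg*h) = 128557 mg/h
Convert to g/h: 128557 / 1000 = 128.557 g/h

128.557 g/h


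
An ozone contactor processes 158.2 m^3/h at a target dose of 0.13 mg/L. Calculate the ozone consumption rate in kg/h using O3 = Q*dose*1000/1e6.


O3 demand (mg/h) = Q * dose * 1000 = 158.2 * 0.13 * 1000 = 20566 mg/h
Convert mg to kg: 20566 / 1e6 = 0.020566 kg/h

0.020566 kg/h


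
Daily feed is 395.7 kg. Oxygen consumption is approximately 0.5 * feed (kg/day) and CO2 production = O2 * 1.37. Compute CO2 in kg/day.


O2 = 395.7 * 0.5 = 197.85
CO2 = 197.85 * 1.37 = 271.0545

271.0545 kg/day


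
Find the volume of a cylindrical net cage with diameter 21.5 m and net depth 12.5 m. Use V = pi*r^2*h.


r = d/2 = 21.5/2 = 10.75 m
Base area = pi*r^2 = pi*10.75^2 = 363.0503 m^2
Volume = 363.0503 * 12.5 = 4538.13 m^3

4538.13 m^3


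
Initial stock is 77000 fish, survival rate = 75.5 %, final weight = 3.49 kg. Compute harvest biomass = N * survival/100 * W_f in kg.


Survivors = 77000 * 75.5/100 = 58135 fish
Harvest biomass = survivors * W_f = 58135 * 3.49 = 202891.15 kg

202891.15 kg


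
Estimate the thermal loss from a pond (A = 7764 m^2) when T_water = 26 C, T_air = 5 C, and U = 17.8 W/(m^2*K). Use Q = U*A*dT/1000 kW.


Temperature difference dT = 26 - 5 = 21 K
Heat loss (W) = U * A * dT = 17.8 * 7764 * 21 = 2902183.2 W
Convert to kW: 2902183.2 / 1000 = 2902.1832 kW

2902.1832 kW


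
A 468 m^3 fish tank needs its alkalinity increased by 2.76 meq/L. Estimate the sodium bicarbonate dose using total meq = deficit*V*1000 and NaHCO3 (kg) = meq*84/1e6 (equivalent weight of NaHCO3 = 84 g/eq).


Tank volume in L = 468 m^3 * 1000 = 468000 L
Total meq required = 2.76 meq/L * 468000 L = 1291680 meq
NaHCO3 mass = 1291680 meq * 84 mg/meq / 1e6 = 108.501 kg

108.501 kg


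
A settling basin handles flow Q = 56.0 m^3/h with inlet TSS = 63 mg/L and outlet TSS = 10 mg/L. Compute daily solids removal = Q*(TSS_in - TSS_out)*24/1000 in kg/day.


Concentration drop: TSS_in - TSS_out = 63 - 10 = 53 mg/L
Hourly solids removed = Q * dTSS = 56.0 m^3/h * 53 mg/L = 2968 g/h  (m^3/h * mg/L = g/h)
Daily solids removed = 2968 * 24 = 71232 g/day
Convert g to kg: 71232 / 1000 = 71.232 kg/day

71.232 kg/day


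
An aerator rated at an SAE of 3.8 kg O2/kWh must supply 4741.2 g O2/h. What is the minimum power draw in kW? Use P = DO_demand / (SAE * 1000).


SAE in g O2/kWh = 3.8 * 1000 = 3800 g/kWh
P = DO_demand / SAE_g = 4741.2 / 3800 = 1.24768 kW

1.24768 kW


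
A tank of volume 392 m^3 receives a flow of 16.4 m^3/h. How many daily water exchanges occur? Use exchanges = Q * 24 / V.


Daily flow volume = 16.4 m^3/h * 24 h = 393.6 m^3/day
Exchanges = daily flow / tank volume = 393.6 / 392 = 1.00408 exchanges/day

1.00408 exchanges/day


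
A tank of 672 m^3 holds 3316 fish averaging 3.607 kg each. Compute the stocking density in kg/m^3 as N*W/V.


Total biomass = 3316 fish * 3.607 kg = 11960.812 kg
Density = total biomass / volume = 11960.812 / 672 = 17.7988 kg/m^3

17.7988 kg/m^3


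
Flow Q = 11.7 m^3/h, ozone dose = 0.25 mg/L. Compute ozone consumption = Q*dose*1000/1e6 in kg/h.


O3 demand (mg/h) = Q * dose * 1000 = 11.7 * 0.25 * 1000 = 2925 mg/h
Convert mg to kg: 2925 / 1e6 = 0.002925 kg/h

0.002925 kg/h


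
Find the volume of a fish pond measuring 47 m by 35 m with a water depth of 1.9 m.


Base area = L * W = 47 * 35 = 1645 m^2
Volume = area * depth = 1645 * 1.9 = 3125.5 m^3

3125.5 m^3


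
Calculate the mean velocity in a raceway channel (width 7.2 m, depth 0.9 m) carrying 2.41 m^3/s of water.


Cross-sectional area = W * d = 7.2 * 0.9 = 6.48 m^2
Velocity = Q / A = 2.41 / 6.48 = 0.371914 m/s

0.371914 m/s


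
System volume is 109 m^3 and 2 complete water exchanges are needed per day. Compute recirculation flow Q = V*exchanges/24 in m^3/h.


Daily recirculation volume = 109 m^3 * 2 = 218 m^3/day
Flow rate Q = daily volume / 24 h = 218 / 24 = 9.08333 m^3/h

9.08333 m^3/h


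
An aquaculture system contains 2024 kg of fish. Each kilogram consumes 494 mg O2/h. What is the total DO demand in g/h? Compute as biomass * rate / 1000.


Total O2 consumption (mg/h) = 2024 kg * 494 mg/(kg*h) = 999856 mg/h
Convert to g/h: 999856 / 1000 = 999.856 g/h

999.856 g/h


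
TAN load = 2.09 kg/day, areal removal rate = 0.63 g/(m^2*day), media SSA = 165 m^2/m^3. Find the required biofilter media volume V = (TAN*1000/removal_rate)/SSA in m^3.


A = 2.09*1000 / 0.63 = 3317.4603 m^2
V = 3317.4603 / 165 = 20.1058

20.1058 m^3


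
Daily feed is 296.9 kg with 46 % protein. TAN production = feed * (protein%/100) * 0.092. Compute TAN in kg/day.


Protein in feed = 296.9 * 46/100 = 136.574 kg/day
TAN = protein * 0.092 = 136.574 * 0.092 = 12.564808 kg/day

12.564808 kg/day


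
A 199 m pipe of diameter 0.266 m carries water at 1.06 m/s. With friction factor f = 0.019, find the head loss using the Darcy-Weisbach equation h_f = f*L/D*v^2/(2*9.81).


v^2 = 1.06^2 = 1.1236 m^2/s^2
L/D = 199/0.266 = 748.1203
h_f = f*(L/D)*v^2/(2g) = 0.019 * 748.1203 * 1.1236 / 19.62 = 0.814025 m

0.814025 m


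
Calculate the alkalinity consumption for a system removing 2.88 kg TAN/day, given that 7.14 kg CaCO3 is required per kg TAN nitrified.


Alkalinity factor: 7.14 kg CaCO3 consumed per kg TAN nitrified
alk = 2.88 kg TAN * 7.14 = 20.5632 kg CaCO3/day

20.5632 kg CaCO3/day


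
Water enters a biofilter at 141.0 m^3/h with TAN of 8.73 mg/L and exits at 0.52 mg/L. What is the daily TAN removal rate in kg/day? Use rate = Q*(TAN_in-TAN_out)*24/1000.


Concentration drop: TAN_in - TAN_out = 8.73 - 0.52 = 8.21 mg/L
Hourly TAN removed = Q * dTAN = 141.0 m^3/h * 8.21 mg/L = 1157.61 g/h  (m^3/h * mg/L = g/h)
Daily TAN removed = 1157.61 * 24 = 27782.64 g/day
Convert to kg/day: 27782.64 / 1000 = 27.78264 kg/day

27.78264 kg/day


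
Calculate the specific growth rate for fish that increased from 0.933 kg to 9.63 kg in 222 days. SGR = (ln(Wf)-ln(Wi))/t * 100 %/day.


ln(W_f) = ln(9.63) = 2.2648832
ln(W_i) = ln(0.933) = -0.069350078
ln(W_f) - ln(W_i) = 2.2648832 - -0.069350078 = 2.3342333
SGR = 2.3342333 / 222 * 100 = 1.05146 %/day

1.05146 %/day


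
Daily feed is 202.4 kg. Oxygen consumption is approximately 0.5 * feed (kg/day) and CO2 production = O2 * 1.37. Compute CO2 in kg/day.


O2 = 202.4 * 0.5 = 101.2
CO2 = 101.2 * 1.37 = 138.644

138.644 kg/day


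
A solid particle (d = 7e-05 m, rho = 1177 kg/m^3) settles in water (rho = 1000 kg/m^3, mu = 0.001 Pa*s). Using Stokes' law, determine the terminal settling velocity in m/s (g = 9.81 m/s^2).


Density difference: rho_p - rho_f = 1177 - 1000 = 177 kg/m^3
d^2 = (7e-05)^2 = 4.9e-09 m^2
Numerator = (rho_p - rho_f) * g * d^2 = 177 * 9.81 * 4.9e-09 = 8.508213e-06
Denominator = 18 * mu = 18 * 0.001 = 0.018
v_s = 8.508213e-06 / 0.018 = 4.72678e-04 m/s
Check: Re = rho_f * v_s * d / mu = 1000 * 4.72678e-04 * 7e-05 / 0.001 = 0.0331 < 1, so Stokes' law applies.

4.72678e-04 m/s


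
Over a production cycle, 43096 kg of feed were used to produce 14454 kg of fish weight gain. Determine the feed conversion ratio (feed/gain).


FCR = feed consumed / weight gained
FCR = 43096 kg / 14454 kg = 2.9816

2.9816


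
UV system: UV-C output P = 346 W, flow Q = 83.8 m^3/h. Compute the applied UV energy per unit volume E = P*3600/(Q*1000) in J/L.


Energy delivered per hour = 346 W * 3600 s = 1245600 J/h
Volume treated per hour = 83.8 m^3/h * 1000 = 83800 L/h
dose = 1245600 / 83800 = 14.864 J/L

14.864 J/L


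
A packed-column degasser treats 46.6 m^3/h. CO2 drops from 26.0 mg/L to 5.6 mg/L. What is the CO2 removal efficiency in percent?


CO2_out / CO2_in = 5.6 / 26.0 = 0.21538462
Fraction remaining = 0.21538462
efficiency = (1 - 0.21538462) * 100 = 78.4615 %

78.4615 %


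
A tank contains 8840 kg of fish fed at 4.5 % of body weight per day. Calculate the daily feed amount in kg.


Feeding rate fraction = 4.5% / 100 = 0.045
Daily feed = 8840 kg * 0.045 = 397.8 kg/day

397.8 kg/day


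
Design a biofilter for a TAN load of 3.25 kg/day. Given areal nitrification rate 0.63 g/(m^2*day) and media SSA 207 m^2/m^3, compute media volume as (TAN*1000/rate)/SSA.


A = 3.25*1000 / 0.63 = 5158.7302 m^2
V = 5158.7302 / 207 = 24.9214

24.9214 m^3


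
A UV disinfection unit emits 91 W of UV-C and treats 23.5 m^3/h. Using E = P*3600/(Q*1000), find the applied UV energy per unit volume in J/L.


Energy delivered per hour = 91 W * 3600 s = 327600 J/h
Volume treated per hour = 23.5 m^3/h * 1000 = 23500 L/h
dose = 327600 / 23500 = 13.9404 J/L

13.9404 J/L


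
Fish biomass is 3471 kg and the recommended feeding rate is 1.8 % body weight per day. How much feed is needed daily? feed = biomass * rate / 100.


Feeding rate fraction = 1.8% / 100 = 0.018
Daily feed = 3471 kg * 0.018 = 62.478 kg/day

62.478 kg/day


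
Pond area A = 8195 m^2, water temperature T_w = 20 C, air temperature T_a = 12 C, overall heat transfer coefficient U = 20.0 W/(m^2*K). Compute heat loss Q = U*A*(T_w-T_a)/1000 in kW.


Temperature difference dT = 20 - 12 = 8 K
Heat loss (W) = U * A * dT = 20.0 * 8195 * 8 = 1311200 W
Convert to kW: 1311200 / 1000 = 1311.2 kW

1311.2 kW


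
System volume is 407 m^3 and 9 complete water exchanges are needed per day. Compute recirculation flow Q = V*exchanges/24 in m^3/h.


Daily recirculation volume = 407 m^3 * 9 = 3663 m^3/day
Flow rate Q = daily volume / 24 h = 3663 / 24 = 152.625 m^3/h

152.625 m^3/h


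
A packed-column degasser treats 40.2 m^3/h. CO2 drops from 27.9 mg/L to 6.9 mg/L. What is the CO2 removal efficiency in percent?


CO2_out / CO2_in = 6.9 / 27.9 = 0.24731183
Fraction remaining = 0.24731183
efficiency = (1 - 0.24731183) * 100 = 75.2688 %

75.2688 %


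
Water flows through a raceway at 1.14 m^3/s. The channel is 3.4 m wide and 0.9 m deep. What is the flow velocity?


Cross-sectional area = W * d = 3.4 * 0.9 = 3.06 m^2
Velocity = Q / A = 1.14 / 3.06 = 0.372549 m/s

0.372549 m/s


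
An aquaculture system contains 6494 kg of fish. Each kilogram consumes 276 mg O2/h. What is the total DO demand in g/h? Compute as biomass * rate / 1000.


Total O2 consumption (mg/h) = 6494 kg * 276 mg/(kg*h) = 1792344 mg/h
Convert to g/h: 1792344 / 1000 = 1792.344 g/h

1792.344 g/h


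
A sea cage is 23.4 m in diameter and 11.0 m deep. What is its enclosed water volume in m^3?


r = d/2 = 23.4/2 = 11.7 m
Base area = pi*r^2 = pi*11.7^2 = 430.05262 m^2
Volume = 430.05262 * 11.0 = 4730.58 m^3

4730.58 m^3


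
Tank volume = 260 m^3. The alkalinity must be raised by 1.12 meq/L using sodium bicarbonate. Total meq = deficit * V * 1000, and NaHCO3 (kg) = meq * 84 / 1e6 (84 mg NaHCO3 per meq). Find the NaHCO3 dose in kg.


Tank volume in L = 260 m^3 * 1000 = 260000 L
Total meq required = 1.12 meq/L * 260000 L = 291200 meq
NaHCO3 mass = 291200 meq * 84 mg/meq / 1e6 = 24.4608 kg

24.4608 kg


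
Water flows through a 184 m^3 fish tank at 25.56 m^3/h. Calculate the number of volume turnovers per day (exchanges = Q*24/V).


Daily flow volume = 25.56 m^3/h * 24 h = 613.44 m^3/day
Exchanges = daily flow / tank volume = 613.44 / 184 = 3.33391 exchanges/day

3.33391 exchanges/day


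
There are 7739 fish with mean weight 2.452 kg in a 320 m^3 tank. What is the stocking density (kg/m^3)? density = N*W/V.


Total biomass = 7739 fish * 2.452 kg = 18976.028 kg
Density = total biomass / volume = 18976.028 / 320 = 59.3001 kg/m^3

59.3001 kg/m^3
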